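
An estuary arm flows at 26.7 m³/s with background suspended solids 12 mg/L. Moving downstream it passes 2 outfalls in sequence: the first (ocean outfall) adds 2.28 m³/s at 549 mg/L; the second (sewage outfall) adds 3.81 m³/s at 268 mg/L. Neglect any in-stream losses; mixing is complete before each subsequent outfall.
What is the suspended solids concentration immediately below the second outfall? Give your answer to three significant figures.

After outfall 1: Q = 26.70 + 2.280 = 28.98 m³/s; C = (26.70·12.00 + 2.280·549.0)/28.98 = 54.25 mg/L.
After outfall 2: Q = 28.98 + 3.810 = 32.79 m³/s; C = (28.98·54.25 + 3.810·268.0)/32.79 = 79.09 mg/L.

79.1 mg/L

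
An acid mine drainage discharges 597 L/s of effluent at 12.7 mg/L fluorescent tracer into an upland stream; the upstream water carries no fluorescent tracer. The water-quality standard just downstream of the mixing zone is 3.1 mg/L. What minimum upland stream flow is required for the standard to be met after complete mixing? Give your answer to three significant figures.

1850 L/s

Set C_mix = 3.1: (Q·0 + 597.0·12.70) / (Q + 597.0) = 3.1
→ Q = 597.0·(12.70 − 3.1)/(3.1 − 0) = 1849 L/s.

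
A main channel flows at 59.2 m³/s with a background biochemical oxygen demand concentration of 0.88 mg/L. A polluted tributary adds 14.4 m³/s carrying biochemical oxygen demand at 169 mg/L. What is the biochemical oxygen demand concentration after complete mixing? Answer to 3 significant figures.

33.8 mg/L

Mixed concentration C = ΣQC/ΣQ = (59.20·0.8800 + 14.40·169.0) / 73.60 = 2486/73.60 = 33.77 mg/L.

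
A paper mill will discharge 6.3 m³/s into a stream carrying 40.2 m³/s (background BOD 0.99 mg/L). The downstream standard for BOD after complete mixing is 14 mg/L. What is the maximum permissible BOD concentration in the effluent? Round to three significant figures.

97.0 mg/L

At the limit, (Qr·Cr + Qe·Cₑ)/(Qr + Qe) = 14:
Cₑ = (46.50·14 − 40.20·0.9900) / 6.300 = 97.02 mg/L.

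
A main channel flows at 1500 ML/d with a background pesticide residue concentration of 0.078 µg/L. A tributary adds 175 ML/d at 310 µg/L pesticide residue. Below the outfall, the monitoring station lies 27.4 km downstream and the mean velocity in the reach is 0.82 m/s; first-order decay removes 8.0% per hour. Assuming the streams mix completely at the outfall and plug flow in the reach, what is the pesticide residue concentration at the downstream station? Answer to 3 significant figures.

15.0 µg/L

After mixing, C = (1500·0.07800 + 175.0·310.0) / 1675 = 54370/1675 = 32.46 µg/L.
Travel time t = 27.4·1000 / 0.82 = 33410 s = 9.282 h.
8.0%/h lost → k = −ln(1 − 0.08) = 0.08338 h⁻¹.
After decay, C = 32.46 × e^(−kt) = 32.46 × 0.4612 = 14.97 µg/L.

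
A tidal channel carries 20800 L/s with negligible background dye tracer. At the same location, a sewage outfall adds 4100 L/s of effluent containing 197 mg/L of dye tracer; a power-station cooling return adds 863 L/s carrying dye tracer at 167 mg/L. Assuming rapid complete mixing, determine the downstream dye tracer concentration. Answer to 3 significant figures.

36.9 mg/L

Conservation of mass: C = (20800·0 + 4100·197.0 + 863.0·167.0) / 25760 = 951800/25760 = 36.95 mg/L.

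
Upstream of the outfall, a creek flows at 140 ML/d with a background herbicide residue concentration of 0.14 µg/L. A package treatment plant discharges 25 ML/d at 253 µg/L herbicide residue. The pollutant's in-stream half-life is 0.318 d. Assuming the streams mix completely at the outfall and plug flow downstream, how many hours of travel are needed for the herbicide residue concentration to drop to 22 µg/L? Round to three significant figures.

Flow-weighted average: C = (140.0·0.1400 + 25.00·253.0) / 165.0 = 6345/165.0 = 38.45 µg/L.
Half-life 0.318 d → k = ln 2 / 0.318 = 2.180 d⁻¹.
38.45·exp(−k·t) = 22 → t = ln(38.45/22)/k = 22130 s = 6.148 h.

6.15 h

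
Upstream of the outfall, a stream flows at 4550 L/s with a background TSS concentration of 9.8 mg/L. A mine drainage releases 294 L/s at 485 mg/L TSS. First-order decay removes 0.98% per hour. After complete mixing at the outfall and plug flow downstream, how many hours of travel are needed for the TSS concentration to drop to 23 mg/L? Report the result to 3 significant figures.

52.7 h

Mixed concentration C = ΣQC/ΣQ = (4550·9.800 + 294.0·485.0) / 4844 = 187200/4844 = 38.64 mg/L.
0.98%/h lost → k = −ln(1 − 0.0098) = 0.009848 h⁻¹.
38.64·exp(−k·t) = 23 → t = ln(38.64/23)/k = 189700 s = 52.68 h.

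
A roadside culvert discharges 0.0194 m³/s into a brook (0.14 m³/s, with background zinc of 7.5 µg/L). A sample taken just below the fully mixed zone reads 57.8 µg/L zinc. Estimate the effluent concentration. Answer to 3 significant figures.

Mass balance: 0.1400·7.500 + 0.01940·Cₑ = 0.1594·57.80
→ Cₑ = (0.1594·57.80 − 0.1400·7.500) / 0.01940 = 420.8 µg/L.

421 µg/L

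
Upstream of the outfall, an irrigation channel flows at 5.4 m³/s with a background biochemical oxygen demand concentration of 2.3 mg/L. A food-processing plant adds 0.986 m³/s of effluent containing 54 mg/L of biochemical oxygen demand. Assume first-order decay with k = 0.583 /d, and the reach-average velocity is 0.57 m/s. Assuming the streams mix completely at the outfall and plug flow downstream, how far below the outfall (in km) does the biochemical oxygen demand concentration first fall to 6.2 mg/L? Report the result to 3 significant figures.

Conservation of mass: C = (5.400·2.300 + 0.9860·54.00) / 6.386 = 65.66/6.386 = 10.28 mg/L.
Set 10.28·exp(−k·t) = 6.2 → t = ln(10.28/6.2)/k = 74970 s = 20.83 h.
Distance = v·t = 0.57·74970 = 42730 m = 42.73 km.

42.7 km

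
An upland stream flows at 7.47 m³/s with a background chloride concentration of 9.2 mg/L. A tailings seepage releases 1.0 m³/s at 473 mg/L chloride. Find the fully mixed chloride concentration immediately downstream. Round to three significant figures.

64.0 mg/L

Mass balance: C = (7.470·9.200 + 1.000·473.0) / 8.470 = 541.7/8.470 = 63.96 mg/L.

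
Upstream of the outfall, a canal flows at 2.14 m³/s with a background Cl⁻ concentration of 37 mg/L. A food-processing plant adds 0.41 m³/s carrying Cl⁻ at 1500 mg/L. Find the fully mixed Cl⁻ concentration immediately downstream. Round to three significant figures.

272 mg/L

Flow-weighted average: C = (2.140·37.00 + 0.4100·1500) / 2.550 = 694.2/2.550 = 272.2 mg/L.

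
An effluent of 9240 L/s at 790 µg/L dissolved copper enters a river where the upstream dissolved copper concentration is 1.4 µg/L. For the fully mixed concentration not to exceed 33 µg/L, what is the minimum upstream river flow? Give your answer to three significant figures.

Set C_mix = 33: (Q·1.400 + 9240·790.0) / (Q + 9240) = 33
→ Q = 9240·(790.0 − 33)/(33 − 1.400) = 221400 L/s.

221000 L/s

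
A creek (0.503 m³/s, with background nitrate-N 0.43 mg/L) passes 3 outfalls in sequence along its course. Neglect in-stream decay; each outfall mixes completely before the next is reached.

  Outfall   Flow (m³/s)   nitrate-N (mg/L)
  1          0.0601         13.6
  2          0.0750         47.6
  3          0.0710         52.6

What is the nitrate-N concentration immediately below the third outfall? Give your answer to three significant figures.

After outfall 1: Q = 0.5030 + 0.06010 = 0.5631 m³/s; C = (0.5030·0.4300 + 0.06010·13.60)/0.5631 = 1.836 mg/L.
After outfall 2: Q = 0.5631 + 0.07500 = 0.6381 m³/s; C = (0.5631·1.836 + 0.07500·47.60)/0.6381 = 7.215 mg/L.
After outfall 3: Q = 0.6381 + 0.07100 = 0.7091 m³/s; C = (0.6381·7.215 + 0.07100·52.60)/0.7091 = 11.76 mg/L.

11.8 mg/L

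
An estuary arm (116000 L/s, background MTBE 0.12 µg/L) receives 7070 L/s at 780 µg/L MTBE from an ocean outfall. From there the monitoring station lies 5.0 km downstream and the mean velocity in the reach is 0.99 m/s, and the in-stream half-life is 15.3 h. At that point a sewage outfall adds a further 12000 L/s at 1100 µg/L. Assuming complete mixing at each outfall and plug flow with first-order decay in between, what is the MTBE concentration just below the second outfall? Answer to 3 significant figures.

136 µg/L

After mixing, C = (116000·0.1200 + 7070·780.0) / 123100 = 5529000/123100 = 44.92 µg/L; combined flow 123100 L/s.
Travel time t = 5.0·1000 / 0.99 = 5051 s = 1.403 h.
Half-life 15.3 h → k = ln 2 / 15.3 = 0.04530 h⁻¹ = 1.087 d⁻¹.
Applying C = C₀e^(−kt): 44.92 × 0.9384 = 42.16 µg/L.
Second outfall: C = (123100·42.16 + 12000·1100)/135100 = 136.1 µg/L.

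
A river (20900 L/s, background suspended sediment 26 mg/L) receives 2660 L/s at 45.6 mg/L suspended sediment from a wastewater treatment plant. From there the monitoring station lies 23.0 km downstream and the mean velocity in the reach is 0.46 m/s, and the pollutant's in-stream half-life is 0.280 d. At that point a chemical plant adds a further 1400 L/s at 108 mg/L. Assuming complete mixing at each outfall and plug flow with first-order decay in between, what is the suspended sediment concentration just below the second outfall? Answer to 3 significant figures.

12.4 mg/L

Mass balance: C = (20900·26.00 + 2660·45.60) / 23560 = 664700/23560 = 28.21 mg/L; combined flow 23560 L/s.
Travel time t = 23.0·1000 / 0.46 = 50000 s = 13.89 h.
Half-life 0.280 d → k = ln 2 / 0.280 = 2.476 d⁻¹.
Decay over the reach: 28.21·exp(−kt) = 28.21·0.2387 = 6.734 mg/L.
Second outfall: C = (23560·6.734 + 1400·108.0)/24960 = 12.41 mg/L.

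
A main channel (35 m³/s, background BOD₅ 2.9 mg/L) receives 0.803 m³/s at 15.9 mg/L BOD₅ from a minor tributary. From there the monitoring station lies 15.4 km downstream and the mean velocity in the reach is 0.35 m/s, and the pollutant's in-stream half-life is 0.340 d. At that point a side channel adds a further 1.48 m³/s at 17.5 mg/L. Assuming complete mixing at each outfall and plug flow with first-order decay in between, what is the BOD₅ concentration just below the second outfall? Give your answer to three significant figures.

1.78 mg/L

Conservation of mass: C = (35.00·2.900 + 0.8030·15.90) / 35.80 = 114.3/35.80 = 3.192 mg/L; combined flow 35.80 m³/s.
Travel time t = 15.4·1000 / 0.35 = 44000 s = 12.22 h.
Half-life 0.340 d → k = ln 2 / 0.340 = 2.039 d⁻¹.
First-order decay: C = 3.192·exp(−k·t) = 3.192·0.3541 = 1.130 mg/L.
Second outfall: C = (35.80·1.130 + 1.480·17.50)/37.28 = 1.780 mg/L.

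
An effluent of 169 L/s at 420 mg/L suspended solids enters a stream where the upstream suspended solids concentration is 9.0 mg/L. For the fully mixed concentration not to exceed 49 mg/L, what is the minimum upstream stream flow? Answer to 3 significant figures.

1570 L/s

Set C_mix = 49: (Q·9.000 + 169.0·420.0) / (Q + 169.0) = 49
→ Q = 169.0·(420.0 − 49)/(49 − 9.000) = 1567 L/s.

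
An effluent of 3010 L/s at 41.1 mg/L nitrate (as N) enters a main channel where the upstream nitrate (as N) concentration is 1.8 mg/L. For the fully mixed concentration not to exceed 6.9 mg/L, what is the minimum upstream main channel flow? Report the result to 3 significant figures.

Set C_mix = 6.9: (Q·1.800 + 3010·41.10) / (Q + 3010) = 6.9
→ Q = 3010·(41.10 − 6.9)/(6.9 − 1.800) = 20180 L/s.

20200 L/s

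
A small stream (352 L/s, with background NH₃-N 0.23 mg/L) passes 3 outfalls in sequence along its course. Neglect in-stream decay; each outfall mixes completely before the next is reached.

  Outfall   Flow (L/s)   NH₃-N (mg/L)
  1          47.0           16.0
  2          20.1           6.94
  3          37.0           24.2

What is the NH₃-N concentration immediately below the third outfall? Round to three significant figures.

After outfall 1: Q = 352.0 + 47.00 = 399.0 L/s; C = (352.0·0.2300 + 47.00·16.00)/399.0 = 2.088 mg/L.
After outfall 2: Q = 399.0 + 20.10 = 419.1 L/s; C = (399.0·2.088 + 20.10·6.940)/419.1 = 2.320 mg/L.
After outfall 3: Q = 419.1 + 37.00 = 456.1 L/s; C = (419.1·2.320 + 37.00·24.20)/456.1 = 4.095 mg/L.

4.10 mg/L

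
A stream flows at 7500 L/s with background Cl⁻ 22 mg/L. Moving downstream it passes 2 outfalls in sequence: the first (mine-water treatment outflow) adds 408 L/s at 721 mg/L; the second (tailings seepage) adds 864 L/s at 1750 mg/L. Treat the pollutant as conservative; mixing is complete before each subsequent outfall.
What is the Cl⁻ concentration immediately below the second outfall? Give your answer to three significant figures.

After outfall 1: Q = 7500 + 408.0 = 7908 L/s; C = (7500·22.00 + 408.0·721.0)/7908 = 58.06 mg/L.
After outfall 2: Q = 7908 + 864.0 = 8772 L/s; C = (7908·58.06 + 864.0·1750)/8772 = 224.7 mg/L.

225 mg/L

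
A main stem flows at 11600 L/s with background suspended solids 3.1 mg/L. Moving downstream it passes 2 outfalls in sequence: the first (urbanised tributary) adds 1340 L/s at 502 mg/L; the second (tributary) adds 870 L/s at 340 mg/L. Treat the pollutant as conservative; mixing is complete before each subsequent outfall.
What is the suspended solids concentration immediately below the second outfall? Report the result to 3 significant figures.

After outfall 1: Q = 11600 + 1340 = 12940 L/s; C = (11600·3.100 + 1340·502.0)/12940 = 54.76 mg/L.
After outfall 2: Q = 12940 + 870.0 = 13810 L/s; C = (12940·54.76 + 870.0·340.0)/13810 = 72.73 mg/L.

72.7 mg/L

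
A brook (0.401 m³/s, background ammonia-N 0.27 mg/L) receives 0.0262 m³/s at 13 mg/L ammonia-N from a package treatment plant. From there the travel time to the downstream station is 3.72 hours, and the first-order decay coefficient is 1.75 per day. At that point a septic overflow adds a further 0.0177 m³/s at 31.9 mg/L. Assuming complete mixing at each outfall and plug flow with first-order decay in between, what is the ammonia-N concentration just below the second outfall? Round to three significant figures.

Conservation of mass: C = (0.4010·0.2700 + 0.02620·13.00) / 0.4272 = 0.4489/0.4272 = 1.051 mg/L; combined flow 0.4272 m³/s.
First-order decay: C = 1.051·exp(−k·t) = 1.051·0.7624 = 0.8011 mg/L.
Second outfall: C = (0.4272·0.8011 + 0.01770·31.90)/0.4449 = 2.038 mg/L.

2.04 mg/L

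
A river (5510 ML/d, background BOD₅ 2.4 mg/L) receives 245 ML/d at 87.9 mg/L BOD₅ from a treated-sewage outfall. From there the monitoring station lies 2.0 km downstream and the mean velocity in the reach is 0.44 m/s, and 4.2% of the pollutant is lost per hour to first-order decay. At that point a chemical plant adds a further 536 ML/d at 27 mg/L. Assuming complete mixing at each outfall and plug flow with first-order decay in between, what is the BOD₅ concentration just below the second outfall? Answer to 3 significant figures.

7.53 mg/L

Mass balance: C = (5510·2.400 + 245.0·87.90) / 5755 = 34760/5755 = 6.040 mg/L; combined flow 5755 ML/d.
Travel time t = 2.0·1000 / 0.44 = 4545 s = 1.263 h.
4.2%/h lost → k = −ln(1 − 0.042) = 0.04291 h⁻¹.
After decay, C = 6.040 × e^(−kt) = 6.040 × 0.9473 = 5.721 mg/L.
At the second outfall, C = (5755·5.721 + 536.0·27.00) / (5755 + 536.0) = 7.534 mg/L.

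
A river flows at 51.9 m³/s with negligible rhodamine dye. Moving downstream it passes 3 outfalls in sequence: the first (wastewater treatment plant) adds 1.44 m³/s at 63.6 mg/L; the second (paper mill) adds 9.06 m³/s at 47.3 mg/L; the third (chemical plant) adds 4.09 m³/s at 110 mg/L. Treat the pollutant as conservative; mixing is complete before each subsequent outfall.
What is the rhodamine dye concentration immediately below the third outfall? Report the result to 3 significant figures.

14.6 mg/L

Outfall 1: combined Q = 53.34 m³/s; C = (51.90·0 + 1.440·63.60)/53.34 = 1.717 mg/L.
Outfall 2: combined Q = 62.40 m³/s; C = (53.34·1.717 + 9.060·47.30)/62.40 = 8.335 mg/L.
Outfall 3: combined Q = 66.49 m³/s; C = (62.40·8.335 + 4.090·110.0)/66.49 = 14.59 mg/L.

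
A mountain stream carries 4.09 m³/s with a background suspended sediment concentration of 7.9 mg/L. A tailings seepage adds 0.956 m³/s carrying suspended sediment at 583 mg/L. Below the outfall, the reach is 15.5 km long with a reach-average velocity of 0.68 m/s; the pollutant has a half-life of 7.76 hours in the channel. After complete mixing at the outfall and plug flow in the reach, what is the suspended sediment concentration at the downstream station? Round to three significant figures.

66.4 mg/L

Conservation of mass: C = (4.090·7.900 + 0.9560·583.0) / 5.046 = 589.7/5.046 = 116.9 mg/L.
Travel time t = 15.5·1000 / 0.68 = 22790 s = 6.332 h.
Half-life 7.76 h → k = ln 2 / 7.76 = 0.08932 h⁻¹ = 2.144 d⁻¹.
Applying C = C₀e^(−kt): 116.9 × 0.5680 = 66.38 mg/L.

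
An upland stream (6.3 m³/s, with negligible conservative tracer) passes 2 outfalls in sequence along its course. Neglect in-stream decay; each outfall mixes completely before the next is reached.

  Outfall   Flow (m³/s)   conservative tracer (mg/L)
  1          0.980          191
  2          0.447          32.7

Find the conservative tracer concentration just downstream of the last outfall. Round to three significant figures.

26.1 mg/L

Outfall 1: combined Q = 7.280 m³/s; C = (6.300·0 + 0.9800·191.0)/7.280 = 25.71 mg/L.
Outfall 2: combined Q = 7.727 m³/s; C = (7.280·25.71 + 0.4470·32.70)/7.727 = 26.12 mg/L.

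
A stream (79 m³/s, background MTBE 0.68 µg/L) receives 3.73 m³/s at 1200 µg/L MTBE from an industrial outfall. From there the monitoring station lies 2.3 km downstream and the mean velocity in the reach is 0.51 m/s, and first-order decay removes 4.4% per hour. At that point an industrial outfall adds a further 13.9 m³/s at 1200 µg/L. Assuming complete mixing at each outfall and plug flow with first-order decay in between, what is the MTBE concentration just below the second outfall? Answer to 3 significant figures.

Conservation of mass: C = (79.00·0.6800 + 3.730·1200) / 82.73 = 4530/82.73 = 54.75 µg/L; combined flow 82.73 m³/s.
Travel time t = 2.3·1000 / 0.51 = 4510 s = 1.253 h.
4.4%/h lost → k = −ln(1 − 0.044) = 0.04500 h⁻¹.
Decay over the reach: 54.75·exp(−kt) = 54.75·0.9452 = 51.75 µg/L.
Second outfall: C = (82.73·51.75 + 13.90·1200)/96.63 = 216.9 µg/L.

217 µg/L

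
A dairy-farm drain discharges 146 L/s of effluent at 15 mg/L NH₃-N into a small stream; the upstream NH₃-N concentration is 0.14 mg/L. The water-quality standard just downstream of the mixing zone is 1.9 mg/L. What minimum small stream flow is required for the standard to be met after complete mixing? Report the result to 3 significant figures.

1090 L/s

Set C_mix = 1.9: (Q·0.1400 + 146.0·15.00) / (Q + 146.0) = 1.9
→ Q = 146.0·(15.00 − 1.9)/(1.9 − 0.1400) = 1087 L/s.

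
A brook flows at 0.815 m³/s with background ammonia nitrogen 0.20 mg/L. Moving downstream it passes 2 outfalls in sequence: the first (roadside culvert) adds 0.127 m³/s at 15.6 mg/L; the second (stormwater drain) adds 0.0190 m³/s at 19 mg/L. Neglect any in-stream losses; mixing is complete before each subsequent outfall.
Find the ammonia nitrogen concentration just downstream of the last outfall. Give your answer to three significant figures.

After outfall 1: Q = 0.8150 + 0.1270 = 0.9420 m³/s; C = (0.8150·0.2000 + 0.1270·15.60)/0.9420 = 2.276 mg/L.
After outfall 2: Q = 0.9420 + 0.01900 = 0.9610 m³/s; C = (0.9420·2.276 + 0.01900·19.00)/0.9610 = 2.607 mg/L.

2.61 mg/L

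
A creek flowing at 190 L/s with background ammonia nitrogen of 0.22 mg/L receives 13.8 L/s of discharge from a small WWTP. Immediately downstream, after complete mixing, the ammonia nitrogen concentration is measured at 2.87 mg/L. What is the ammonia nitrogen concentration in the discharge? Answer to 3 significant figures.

Mass balance: 190.0·0.2200 + 13.80·Cₑ = 203.8·2.870
→ Cₑ = (203.8·2.870 − 190.0·0.2200) / 13.80 = 39.36 mg/L.

39.4 mg/L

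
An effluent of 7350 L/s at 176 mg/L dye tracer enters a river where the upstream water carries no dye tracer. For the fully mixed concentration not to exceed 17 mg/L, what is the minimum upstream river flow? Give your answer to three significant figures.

68700 L/s

Set C_mix = 17: (Q·0 + 7350·176.0) / (Q + 7350) = 17
→ Q = 7350·(176.0 − 17)/(17 − 0) = 68740 L/s.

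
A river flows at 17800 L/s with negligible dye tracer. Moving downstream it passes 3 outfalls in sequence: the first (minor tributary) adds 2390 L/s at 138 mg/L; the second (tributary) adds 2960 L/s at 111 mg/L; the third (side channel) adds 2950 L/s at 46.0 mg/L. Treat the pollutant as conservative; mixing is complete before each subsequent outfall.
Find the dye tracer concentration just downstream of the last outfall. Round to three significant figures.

Outfall 1: combined Q = 20190 L/s; C = (17800·0 + 2390·138.0)/20190 = 16.34 mg/L.
Outfall 2: combined Q = 23150 L/s; C = (20190·16.34 + 2960·111.0)/23150 = 28.44 mg/L.
Outfall 3: combined Q = 26100 L/s; C = (23150·28.44 + 2950·46.00)/26100 = 30.42 mg/L.

30.4 mg/L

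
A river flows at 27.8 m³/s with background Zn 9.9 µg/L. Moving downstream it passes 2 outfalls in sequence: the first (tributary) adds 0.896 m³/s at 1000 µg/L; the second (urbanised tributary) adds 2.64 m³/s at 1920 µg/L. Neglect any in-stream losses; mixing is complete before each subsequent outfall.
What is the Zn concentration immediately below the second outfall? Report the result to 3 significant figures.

Outfall 1: combined Q = 28.70 m³/s; C = (27.80·9.900 + 0.8960·1000)/28.70 = 40.81 µg/L.
Outfall 2: combined Q = 31.34 m³/s; C = (28.70·40.81 + 2.640·1920)/31.34 = 199.1 µg/L.

199 µg/L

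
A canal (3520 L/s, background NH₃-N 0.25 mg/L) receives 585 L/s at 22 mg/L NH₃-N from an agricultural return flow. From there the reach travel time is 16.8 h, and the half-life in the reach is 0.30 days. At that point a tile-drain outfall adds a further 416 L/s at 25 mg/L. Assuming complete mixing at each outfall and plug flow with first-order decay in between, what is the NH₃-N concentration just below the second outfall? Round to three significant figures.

2.90 mg/L

Flow-weighted average: C = (3520·0.2500 + 585.0·22.00) / 4105 = 13750/4105 = 3.350 mg/L; combined flow 4105 L/s.
Half-life 0.30 d → k = ln 2 / 0.30 = 2.310 d⁻¹.
Applying C = C₀e^(−kt): 3.350 × 0.1984 = 0.6646 mg/L.
Second outfall: C = (4105·0.6646 + 416.0·25.00)/4521 = 2.904 mg/L.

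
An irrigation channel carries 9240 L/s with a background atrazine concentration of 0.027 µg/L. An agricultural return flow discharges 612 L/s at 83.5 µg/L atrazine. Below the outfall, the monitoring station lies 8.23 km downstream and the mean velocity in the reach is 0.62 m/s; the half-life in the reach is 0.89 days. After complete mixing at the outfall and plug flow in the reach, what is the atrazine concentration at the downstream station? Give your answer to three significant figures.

4.62 µg/L

Conservation of mass: C = (9240·0.02700 + 612.0·83.50) / 9852 = 51350/9852 = 5.212 µg/L.
Travel time t = 8.23·1000 / 0.62 = 13270 s = 3.687 h.
Half-life 0.89 d → k = ln 2 / 0.89 = 0.7788 d⁻¹.
Applying C = C₀e^(−kt): 5.212 × 0.8872 = 4.624 µg/L.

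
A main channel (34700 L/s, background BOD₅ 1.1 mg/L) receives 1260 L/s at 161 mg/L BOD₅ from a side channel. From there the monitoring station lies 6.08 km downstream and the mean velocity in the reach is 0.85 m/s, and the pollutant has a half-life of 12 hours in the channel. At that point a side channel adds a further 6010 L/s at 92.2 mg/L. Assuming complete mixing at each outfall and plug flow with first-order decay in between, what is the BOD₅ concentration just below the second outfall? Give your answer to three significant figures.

18.3 mg/L

Mass balance: C = (34700·1.100 + 1260·161.0) / 35960 = 241000/35960 = 6.703 mg/L; combined flow 35960 L/s.
Travel time t = 6.08·1000 / 0.85 = 7153 s = 1.987 h.
Half-life 12 h → k = ln 2 / 12 = 0.05776 h⁻¹ = 1.386 d⁻¹.
Decay over the reach: 6.703·exp(−kt) = 6.703·0.8916 = 5.976 mg/L.
At the second outfall, C = (35960·5.976 + 6010·92.20) / (35960 + 6010) = 18.32 mg/L.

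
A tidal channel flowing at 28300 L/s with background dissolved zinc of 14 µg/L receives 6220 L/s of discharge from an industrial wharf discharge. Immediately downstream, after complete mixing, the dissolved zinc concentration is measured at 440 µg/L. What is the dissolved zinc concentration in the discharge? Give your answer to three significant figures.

2380 µg/L

Mass balance: 28300·14.00 + 6220·Cₑ = 34520·440.0
→ Cₑ = (34520·440.0 − 28300·14.00) / 6220 = 2378 µg/L.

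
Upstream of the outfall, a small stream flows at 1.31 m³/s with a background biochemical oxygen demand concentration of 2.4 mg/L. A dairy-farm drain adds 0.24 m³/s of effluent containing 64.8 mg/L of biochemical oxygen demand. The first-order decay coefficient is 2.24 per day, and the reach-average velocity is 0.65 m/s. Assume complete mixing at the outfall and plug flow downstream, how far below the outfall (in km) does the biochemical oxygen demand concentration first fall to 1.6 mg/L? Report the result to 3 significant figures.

50.6 km

Mass balance: C = (1.310·2.400 + 0.2400·64.80) / 1.550 = 18.70/1.550 = 12.06 mg/L.
Set 12.06·exp(−k·t) = 1.6 → t = ln(12.06/1.6)/k = 77920 s = 21.64 h.
Distance = v·t = 0.65·77920 = 50650 m = 50.65 km.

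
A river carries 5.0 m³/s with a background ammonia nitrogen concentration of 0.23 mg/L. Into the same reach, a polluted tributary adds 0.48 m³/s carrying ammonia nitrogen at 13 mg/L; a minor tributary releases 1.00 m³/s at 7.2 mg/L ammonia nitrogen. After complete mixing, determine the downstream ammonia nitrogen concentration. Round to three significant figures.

Mixed concentration C = ΣQC/ΣQ = (5.000·0.2300 + 0.4800·13.00 + 1.000·7.200) / 6.480 = 14.59/6.480 = 2.252 mg/L.

2.25 mg/L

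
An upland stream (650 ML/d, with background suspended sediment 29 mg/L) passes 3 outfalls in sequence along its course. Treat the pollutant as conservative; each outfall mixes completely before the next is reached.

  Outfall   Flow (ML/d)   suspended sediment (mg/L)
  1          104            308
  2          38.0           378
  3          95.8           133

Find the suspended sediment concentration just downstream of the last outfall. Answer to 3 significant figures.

87.8 mg/L

After outfall 1: Q = 650.0 + 104.0 = 754.0 ML/d; C = (650.0·29.00 + 104.0·308.0)/754.0 = 67.48 mg/L.
After outfall 2: Q = 754.0 + 38.00 = 792.0 ML/d; C = (754.0·67.48 + 38.00·378.0)/792.0 = 82.38 mg/L.
After outfall 3: Q = 792.0 + 95.80 = 887.8 ML/d; C = (792.0·82.38 + 95.80·133.0)/887.8 = 87.84 mg/L.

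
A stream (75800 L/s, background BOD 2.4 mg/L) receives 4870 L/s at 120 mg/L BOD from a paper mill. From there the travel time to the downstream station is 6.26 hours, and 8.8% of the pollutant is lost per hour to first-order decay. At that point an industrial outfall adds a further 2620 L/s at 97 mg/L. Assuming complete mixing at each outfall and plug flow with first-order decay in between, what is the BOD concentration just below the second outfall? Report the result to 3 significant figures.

8.22 mg/L

Flow-weighted average: C = (75800·2.400 + 4870·120.0) / 80670 = 766300/80670 = 9.499 mg/L; combined flow 80670 L/s.
8.8%/h lost → k = −ln(1 − 0.088) = 0.09212 h⁻¹.
After decay, C = 9.499 × e^(−kt) = 9.499 × 0.5618 = 5.337 mg/L.
At the second outfall, C = (80670·5.337 + 2620·97.00) / (80670 + 2620) = 8.220 mg/L.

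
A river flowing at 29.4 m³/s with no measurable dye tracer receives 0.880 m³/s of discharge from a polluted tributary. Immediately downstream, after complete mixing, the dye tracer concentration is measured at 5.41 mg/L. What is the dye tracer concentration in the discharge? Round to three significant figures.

186 mg/L

Mass balance: 29.40·0 + 0.8800·Cₑ = 30.28·5.410
→ Cₑ = (30.28·5.410 − 29.40·0) / 0.8800 = 186.2 mg/L.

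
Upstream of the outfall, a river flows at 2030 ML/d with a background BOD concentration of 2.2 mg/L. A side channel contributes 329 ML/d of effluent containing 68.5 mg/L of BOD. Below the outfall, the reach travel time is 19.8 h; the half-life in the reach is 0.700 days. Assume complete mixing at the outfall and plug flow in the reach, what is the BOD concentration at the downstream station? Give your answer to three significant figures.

After mixing, C = (2030·2.200 + 329.0·68.50) / 2359 = 27000/2359 = 11.45 mg/L.
Half-life 0.700 d → k = ln 2 / 0.700 = 0.9902 d⁻¹.
Decay over the reach: 11.45·exp(−kt) = 11.45·0.4418 = 5.057 mg/L.

5.06 mg/L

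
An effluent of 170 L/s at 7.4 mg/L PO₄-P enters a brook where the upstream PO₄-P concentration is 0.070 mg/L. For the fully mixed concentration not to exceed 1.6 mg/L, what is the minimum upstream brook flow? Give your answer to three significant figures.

Set C_mix = 1.6: (Q·0.07000 + 170.0·7.400) / (Q + 170.0) = 1.6
→ Q = 170.0·(7.400 − 1.6)/(1.6 − 0.07000) = 644.4 L/s.

644 L/s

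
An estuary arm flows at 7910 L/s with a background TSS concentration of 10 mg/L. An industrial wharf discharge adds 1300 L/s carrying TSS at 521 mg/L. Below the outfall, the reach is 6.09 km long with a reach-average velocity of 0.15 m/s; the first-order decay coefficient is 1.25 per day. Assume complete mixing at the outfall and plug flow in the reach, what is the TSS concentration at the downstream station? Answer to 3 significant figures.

45.6 mg/L

Mixed concentration C = ΣQC/ΣQ = (7910·10.00 + 1300·521.0) / 9210 = 756400/9210 = 82.13 mg/L.
Travel time t = 6.09·1000 / 0.15 = 40600 s = 11.28 h.
Applying C = C₀e^(−kt): 82.13 × 0.5558 = 45.65 mg/L.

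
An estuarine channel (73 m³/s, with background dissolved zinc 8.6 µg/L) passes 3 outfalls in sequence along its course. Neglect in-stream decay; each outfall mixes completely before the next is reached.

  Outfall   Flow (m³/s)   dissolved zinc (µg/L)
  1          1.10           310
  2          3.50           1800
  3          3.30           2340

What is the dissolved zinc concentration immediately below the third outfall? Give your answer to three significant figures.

185 µg/L

Below outfall 1: Q → 74.10 m³/s, C = (73.00·8.600 + 1.100·310.0)/74.10 = 13.07 µg/L.
Below outfall 2: Q → 77.60 m³/s, C = (74.10·13.07 + 3.500·1800)/77.60 = 93.67 µg/L.
Below outfall 3: Q → 80.90 m³/s, C = (77.60·93.67 + 3.300·2340)/80.90 = 185.3 µg/L.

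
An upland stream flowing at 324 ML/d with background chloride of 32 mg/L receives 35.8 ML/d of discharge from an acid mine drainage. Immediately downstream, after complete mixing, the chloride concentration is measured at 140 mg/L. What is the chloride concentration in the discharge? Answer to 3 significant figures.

1120 mg/L

Mass balance: 324.0·32.00 + 35.80·Cₑ = 359.8·140.0
→ Cₑ = (359.8·140.0 − 324.0·32.00) / 35.80 = 1117 mg/L.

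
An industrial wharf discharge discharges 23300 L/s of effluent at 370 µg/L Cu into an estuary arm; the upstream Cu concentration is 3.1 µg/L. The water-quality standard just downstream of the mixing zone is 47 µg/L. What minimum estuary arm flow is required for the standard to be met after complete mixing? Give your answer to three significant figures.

Set C_mix = 47: (Q·3.100 + 23300·370.0) / (Q + 23300) = 47
→ Q = 23300·(370.0 − 47)/(47 − 3.100) = 171400 L/s.

171000 L/s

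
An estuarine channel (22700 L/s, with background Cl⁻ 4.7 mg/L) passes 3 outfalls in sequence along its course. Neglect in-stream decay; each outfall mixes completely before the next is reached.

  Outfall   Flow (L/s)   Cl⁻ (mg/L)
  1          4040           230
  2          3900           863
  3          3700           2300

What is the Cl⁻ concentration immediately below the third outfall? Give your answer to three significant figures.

376 mg/L

Outfall 1: combined Q = 26740 L/s; C = (22700·4.700 + 4040·230.0)/26740 = 38.74 mg/L.
Outfall 2: combined Q = 30640 L/s; C = (26740·38.74 + 3900·863.0)/30640 = 143.7 mg/L.
Outfall 3: combined Q = 34340 L/s; C = (30640·143.7 + 3700·2300)/34340 = 376.0 mg/L.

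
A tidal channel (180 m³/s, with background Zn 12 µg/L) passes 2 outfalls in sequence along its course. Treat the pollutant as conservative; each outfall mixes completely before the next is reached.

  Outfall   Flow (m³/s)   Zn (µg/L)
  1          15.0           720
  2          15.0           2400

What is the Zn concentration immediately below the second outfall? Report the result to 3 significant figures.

Below outfall 1: Q → 195.0 m³/s, C = (180.0·12.00 + 15.00·720.0)/195.0 = 66.46 µg/L.
Below outfall 2: Q → 210.0 m³/s, C = (195.0·66.46 + 15.00·2400)/210.0 = 233.1 µg/L.

233 µg/L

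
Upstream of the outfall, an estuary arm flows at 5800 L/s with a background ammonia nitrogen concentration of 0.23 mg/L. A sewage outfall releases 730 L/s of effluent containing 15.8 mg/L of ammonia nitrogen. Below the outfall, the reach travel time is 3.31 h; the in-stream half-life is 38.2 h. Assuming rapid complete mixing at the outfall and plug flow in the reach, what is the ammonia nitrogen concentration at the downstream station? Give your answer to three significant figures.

Conservation of mass: C = (5800·0.2300 + 730.0·15.80) / 6530 = 12870/6530 = 1.971 mg/L.
Half-life 38.2 h → k = ln 2 / 38.2 = 0.01815 h⁻¹ = 0.4355 d⁻¹.
First-order decay: C = 1.971·exp(−k·t) = 1.971·0.9417 = 1.856 mg/L.

1.86 mg/L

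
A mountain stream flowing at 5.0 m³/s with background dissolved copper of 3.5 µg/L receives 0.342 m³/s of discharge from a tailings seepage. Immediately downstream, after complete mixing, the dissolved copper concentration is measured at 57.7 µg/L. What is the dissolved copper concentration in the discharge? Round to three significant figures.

Mass balance: 5.000·3.500 + 0.3420·Cₑ = 5.342·57.70
→ Cₑ = (5.342·57.70 − 5.000·3.500) / 0.3420 = 850.1 µg/L.

850 µg/L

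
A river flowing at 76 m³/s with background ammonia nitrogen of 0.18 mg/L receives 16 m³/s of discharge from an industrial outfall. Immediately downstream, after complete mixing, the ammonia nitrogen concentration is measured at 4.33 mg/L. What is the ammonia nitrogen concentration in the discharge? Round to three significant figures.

Mass balance: 76.00·0.1800 + 16.00·Cₑ = 92.00·4.330
→ Cₑ = (92.00·4.330 − 76.00·0.1800) / 16.00 = 24.04 mg/L.

24.0 mg/L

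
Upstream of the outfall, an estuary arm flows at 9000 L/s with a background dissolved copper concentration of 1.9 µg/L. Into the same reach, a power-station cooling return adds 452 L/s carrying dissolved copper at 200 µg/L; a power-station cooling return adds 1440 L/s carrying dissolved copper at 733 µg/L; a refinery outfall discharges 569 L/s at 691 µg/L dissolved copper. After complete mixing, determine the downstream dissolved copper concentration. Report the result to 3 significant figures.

Mixed concentration C = ΣQC/ΣQ = (9000·1.900 + 452.0·200.0 + 1440·733.0 + 569.0·691.0) / 11460 = 1556000/11460 = 135.8 µg/L.

136 µg/L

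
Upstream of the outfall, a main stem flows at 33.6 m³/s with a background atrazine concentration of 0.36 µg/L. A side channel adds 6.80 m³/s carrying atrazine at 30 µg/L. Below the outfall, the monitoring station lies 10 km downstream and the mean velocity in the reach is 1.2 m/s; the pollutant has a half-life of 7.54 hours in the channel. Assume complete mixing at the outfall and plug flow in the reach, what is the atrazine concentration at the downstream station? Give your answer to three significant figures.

4.32 µg/L

Mass balance: C = (33.60·0.3600 + 6.800·30.00) / 40.40 = 216.1/40.40 = 5.349 µg/L.
Travel time t = 10·1000 / 1.2 = 8333 s = 2.315 h.
Half-life 7.54 h → k = ln 2 / 7.54 = 0.09193 h⁻¹ = 2.206 d⁻¹.
First-order decay: C = 5.349·exp(−k·t) = 5.349·0.8083 = 4.324 µg/L.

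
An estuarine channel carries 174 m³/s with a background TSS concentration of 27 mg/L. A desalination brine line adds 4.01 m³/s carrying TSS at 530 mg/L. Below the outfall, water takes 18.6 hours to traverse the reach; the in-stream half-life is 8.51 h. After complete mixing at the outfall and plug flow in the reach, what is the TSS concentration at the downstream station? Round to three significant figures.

Flow-weighted average: C = (174.0·27.00 + 4.010·530.0) / 178.0 = 6823/178.0 = 38.33 mg/L.
Half-life 8.51 h → k = ln 2 / 8.51 = 0.08145 h⁻¹ = 1.955 d⁻¹.
Decay over the reach: 38.33·exp(−kt) = 38.33·0.2198 = 8.426 mg/L.

8.43 mg/L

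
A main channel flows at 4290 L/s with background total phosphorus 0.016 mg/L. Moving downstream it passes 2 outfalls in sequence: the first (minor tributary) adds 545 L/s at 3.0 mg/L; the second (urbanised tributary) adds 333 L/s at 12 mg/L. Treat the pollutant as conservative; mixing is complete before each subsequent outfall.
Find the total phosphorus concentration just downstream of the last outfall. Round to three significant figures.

1.10 mg/L

After outfall 1: Q = 4290 + 545.0 = 4835 L/s; C = (4290·0.01600 + 545.0·3.000)/4835 = 0.3524 mg/L.
After outfall 2: Q = 4835 + 333.0 = 5168 L/s; C = (4835·0.3524 + 333.0·12.00)/5168 = 1.103 mg/L.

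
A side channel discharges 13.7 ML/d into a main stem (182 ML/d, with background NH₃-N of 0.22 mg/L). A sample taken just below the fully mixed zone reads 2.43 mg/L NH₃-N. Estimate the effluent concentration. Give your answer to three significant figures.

Mass balance: 182.0·0.2200 + 13.70·Cₑ = 195.7·2.430
→ Cₑ = (195.7·2.430 − 182.0·0.2200) / 13.70 = 31.79 mg/L.

31.8 mg/L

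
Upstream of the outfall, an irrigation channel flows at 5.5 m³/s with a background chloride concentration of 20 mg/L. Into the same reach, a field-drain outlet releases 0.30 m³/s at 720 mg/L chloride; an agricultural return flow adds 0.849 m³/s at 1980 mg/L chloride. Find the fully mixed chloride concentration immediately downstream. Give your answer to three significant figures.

302 mg/L

Mixed concentration C = ΣQC/ΣQ = (5.500·20.00 + 0.3000·720.0 + 0.8490·1980) / 6.649 = 2007/6.649 = 301.9 mg/L.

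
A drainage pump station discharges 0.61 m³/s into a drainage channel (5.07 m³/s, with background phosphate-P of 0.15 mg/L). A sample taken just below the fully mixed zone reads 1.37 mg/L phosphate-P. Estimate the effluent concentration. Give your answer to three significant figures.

Mass balance: 5.070·0.1500 + 0.6100·Cₑ = 5.680·1.370
→ Cₑ = (5.680·1.370 − 5.070·0.1500) / 0.6100 = 11.51 mg/L.

11.5 mg/L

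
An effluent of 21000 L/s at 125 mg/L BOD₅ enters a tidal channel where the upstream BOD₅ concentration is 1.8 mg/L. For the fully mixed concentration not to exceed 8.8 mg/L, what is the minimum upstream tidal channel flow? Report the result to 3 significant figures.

Set C_mix = 8.8: (Q·1.800 + 21000·125.0) / (Q + 21000) = 8.8
→ Q = 21000·(125.0 − 8.8)/(8.8 − 1.800) = 348600 L/s.

349000 L/s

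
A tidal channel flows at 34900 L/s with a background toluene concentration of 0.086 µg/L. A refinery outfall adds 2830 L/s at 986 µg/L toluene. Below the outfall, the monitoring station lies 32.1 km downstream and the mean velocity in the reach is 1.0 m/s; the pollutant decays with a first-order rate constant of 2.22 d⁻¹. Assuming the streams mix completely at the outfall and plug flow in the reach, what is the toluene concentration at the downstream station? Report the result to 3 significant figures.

32.5 µg/L

Mixed concentration C = ΣQC/ΣQ = (34900·0.08600 + 2830·986.0) / 37730 = 2793000/37730 = 74.04 µg/L.
Travel time t = 32.1·1000 / 1.0 = 32100 s = 8.917 h.
Applying C = C₀e^(−kt): 74.04 × 0.4383 = 32.45 µg/L.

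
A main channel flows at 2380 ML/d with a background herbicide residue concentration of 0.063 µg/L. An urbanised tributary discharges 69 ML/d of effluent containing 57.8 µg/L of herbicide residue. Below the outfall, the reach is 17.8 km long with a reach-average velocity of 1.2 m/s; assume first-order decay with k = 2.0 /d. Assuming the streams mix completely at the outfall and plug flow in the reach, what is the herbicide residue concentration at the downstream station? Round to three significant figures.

1.20 µg/L

Mass balance: C = (2380·0.06300 + 69.00·57.80) / 2449 = 4138/2449 = 1.690 µg/L.
Travel time t = 17.8·1000 / 1.2 = 14830 s = 4.120 h.
Applying C = C₀e^(−kt): 1.690 × 0.7094 = 1.199 µg/L.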